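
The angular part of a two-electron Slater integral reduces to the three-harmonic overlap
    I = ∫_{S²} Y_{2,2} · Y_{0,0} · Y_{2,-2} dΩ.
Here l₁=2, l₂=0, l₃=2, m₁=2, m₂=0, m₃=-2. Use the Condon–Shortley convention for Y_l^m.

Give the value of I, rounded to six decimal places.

Checks pass: Σm=0; 4 even; l₃=2∈[2,2].
(2·2+1)(2·0+1)(2·2+1) = 25
Δ: 0! 4! 0! / 5! → 1/5
sum: t=0:+1/4 = 1/4
3j²(2 0 2; 0 0 0) = Δ·Π!·Σ² = 1/5  (sign +1)
sum: t=0:+1/24 = 1/24
3j²(2 0 2; 2 0 -2) = Δ·Π!·Σ² = 1/5  (sign +1)
combine: 4πI² = 25·1/5·1/5 = 1/1
take √, sign +1: I = 0.28209479

0.282095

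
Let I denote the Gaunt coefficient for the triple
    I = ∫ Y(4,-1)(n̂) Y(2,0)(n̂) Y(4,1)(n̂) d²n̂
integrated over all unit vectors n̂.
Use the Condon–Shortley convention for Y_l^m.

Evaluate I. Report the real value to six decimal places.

-0.139264

m-sum 0 ✓  L=10 even ✓  2≤4≤6 ✓
Π(2lᵢ+1) = 9×5×9 = 405
triangle coeff Δ(4,2,4) = 1/13860
Σ_t [0,2]: t=0:+1/192 t=1:−1/36 t=2:+1/192 = -5/288
(3j)²=20/693 [(4 2 4; 0 0 0)], sign=-1
Σ_t [0,2]: t=0:+1/480 t=1:−1/48 t=2:+1/144 = -17/1440
(3j)²=289/13860 [(4 2 4; -1 0 1)], sign=+1
⇒ 4πI² = 1445/5929
I = (-1)√(1445/5929/(4π)) = -0.13926381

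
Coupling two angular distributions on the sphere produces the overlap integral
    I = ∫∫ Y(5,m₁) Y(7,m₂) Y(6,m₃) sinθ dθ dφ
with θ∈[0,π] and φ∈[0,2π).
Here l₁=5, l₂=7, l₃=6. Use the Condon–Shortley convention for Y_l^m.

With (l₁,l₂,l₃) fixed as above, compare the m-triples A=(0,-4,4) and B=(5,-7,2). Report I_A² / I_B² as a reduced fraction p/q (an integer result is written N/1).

1920/637

Same 5,7,6: normalisation and zero-m 3j drop out of the ratio.
A: Δ: 6! 4! 8! / 19! → 1/174594420; sum: t=1:−1/4147200 t=2:+1/1451520 t=3:−1/5806080 = 1/3628800; 3j²(5 7 6; 0 -4 4) = Δ·Π!·Σ² = 320/29393  (sign +1)
B: Δ: 6! 4! 8! / 19! → 1/174594420; sum: t=0:+1/696729600 = 1/696729600; 3j²(5 7 6; 5 -7 2) = Δ·Π!·Σ² = 7/1938  (sign +1)
I_A²/I_B² = (320/29393)/(7/1938) = 1920/637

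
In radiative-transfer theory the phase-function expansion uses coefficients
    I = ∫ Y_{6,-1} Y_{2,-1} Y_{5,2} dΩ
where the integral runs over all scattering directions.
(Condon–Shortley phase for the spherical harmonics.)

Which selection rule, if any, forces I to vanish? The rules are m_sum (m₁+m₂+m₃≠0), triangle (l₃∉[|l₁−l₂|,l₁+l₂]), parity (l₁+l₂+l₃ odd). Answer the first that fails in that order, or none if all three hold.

azimuthal sum: -1 − 1 + 2 = 0  ✓
4 ≤ 5 ≤ 8 (triangle on l)  ✓
L = 6 + 2 + 5 = 13 (odd)  ✗

parity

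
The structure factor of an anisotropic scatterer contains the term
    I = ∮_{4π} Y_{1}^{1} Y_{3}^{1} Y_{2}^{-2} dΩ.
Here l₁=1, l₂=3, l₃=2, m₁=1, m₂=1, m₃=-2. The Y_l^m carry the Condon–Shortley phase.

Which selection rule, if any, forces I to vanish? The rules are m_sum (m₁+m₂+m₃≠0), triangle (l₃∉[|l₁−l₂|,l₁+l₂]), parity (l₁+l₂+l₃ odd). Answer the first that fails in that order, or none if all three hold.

none

azimuthal sum: 1 + 1 − 2 = 0  ✓
2 ≤ 2 ≤ 4 (triangle on l)  ✓
L = 1 + 3 + 2 = 6 (even)  ✓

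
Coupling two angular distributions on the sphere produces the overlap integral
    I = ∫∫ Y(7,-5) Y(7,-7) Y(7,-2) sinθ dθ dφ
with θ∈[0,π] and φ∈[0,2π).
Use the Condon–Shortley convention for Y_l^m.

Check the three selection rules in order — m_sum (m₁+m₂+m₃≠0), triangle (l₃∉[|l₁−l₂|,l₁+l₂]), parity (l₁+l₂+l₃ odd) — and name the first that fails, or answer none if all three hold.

Σmᵢ = -14  ✗
l₃∈[|l₁−l₂|,l₁+l₂]=[0,14], have l₃=7
Σlᵢ = 21 ⇒ odd

m_sum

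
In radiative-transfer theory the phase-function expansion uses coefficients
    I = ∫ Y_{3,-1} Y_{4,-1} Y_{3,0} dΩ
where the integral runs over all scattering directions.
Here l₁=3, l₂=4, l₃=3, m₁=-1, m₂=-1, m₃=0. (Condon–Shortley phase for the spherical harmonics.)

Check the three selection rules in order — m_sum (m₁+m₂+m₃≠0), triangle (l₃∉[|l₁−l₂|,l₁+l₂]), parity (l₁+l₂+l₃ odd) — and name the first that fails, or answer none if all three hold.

azimuthal sum: -1 − 1 + 0 = -2  ✗
1 ≤ 3 ≤ 7 (triangle on l)
L = 3 + 4 + 3 = 10 (even)

m_sum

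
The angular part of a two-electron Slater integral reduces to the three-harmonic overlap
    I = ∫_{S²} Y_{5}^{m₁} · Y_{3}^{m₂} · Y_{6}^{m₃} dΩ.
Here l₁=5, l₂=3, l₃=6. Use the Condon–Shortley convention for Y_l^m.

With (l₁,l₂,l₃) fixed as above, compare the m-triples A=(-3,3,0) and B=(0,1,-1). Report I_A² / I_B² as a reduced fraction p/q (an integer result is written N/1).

Shared (l₁,l₂,l₃)=(5,3,6): N and (l;000)² cancel in I_A²/I_B².
A: Δ = 2!·8!·4!/15! = 1/675675; Racah Σ t=2..2: t=2:+1/69120 = 1/69120; ⇒ 3j(5 3 6; -3 3 0)² = 4/429, sgn +1
B: Δ = 2!·8!·4!/15! = 1/675675; Racah Σ t=0..2: t=0:+1/34560 t=1:−1/3456 t=2:+1/5760 = -1/11520; ⇒ 3j(5 3 6; 0 1 -1)² = 2/429, sgn +1
I_A²/I_B² = (4/429)/(2/429) = 2/1

2/1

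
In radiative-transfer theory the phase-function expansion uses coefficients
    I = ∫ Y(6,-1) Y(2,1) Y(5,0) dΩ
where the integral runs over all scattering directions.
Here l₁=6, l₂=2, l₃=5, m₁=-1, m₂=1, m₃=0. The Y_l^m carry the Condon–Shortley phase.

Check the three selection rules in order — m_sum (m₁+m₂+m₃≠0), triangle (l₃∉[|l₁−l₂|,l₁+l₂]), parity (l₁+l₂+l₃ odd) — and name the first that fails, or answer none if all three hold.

Σmᵢ = 0  ✓
l₃∈[|l₁−l₂|,l₁+l₂]=[4,8], have l₃=5  ✓
Σlᵢ = 13 ⇒ odd  ✗

parity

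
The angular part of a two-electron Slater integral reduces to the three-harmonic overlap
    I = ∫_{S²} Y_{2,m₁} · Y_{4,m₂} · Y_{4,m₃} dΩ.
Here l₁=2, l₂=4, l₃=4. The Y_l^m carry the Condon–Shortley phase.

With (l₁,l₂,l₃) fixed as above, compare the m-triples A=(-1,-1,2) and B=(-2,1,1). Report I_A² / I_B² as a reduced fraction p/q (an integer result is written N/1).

81/200

Shared (l₁,l₂,l₃)=(2,4,4): N and (l;000)² cancel in I_A²/I_B².
A: Δ = 2!·2!·6!/11! = 1/13860; Racah Σ t=1..2: t=1:−1/96 t=2:+1/240 = -1/160; ⇒ 3j(2 4 4; -1 -1 2)² = 27/1540, sgn -1
B: Δ = 2!·2!·6!/11! = 1/13860; Racah Σ t=2..2: t=2:+1/144 = 1/144; ⇒ 3j(2 4 4; -2 1 1)² = 10/231, sgn -1
I_A²/I_B² = (27/1540)/(10/231) = 81/200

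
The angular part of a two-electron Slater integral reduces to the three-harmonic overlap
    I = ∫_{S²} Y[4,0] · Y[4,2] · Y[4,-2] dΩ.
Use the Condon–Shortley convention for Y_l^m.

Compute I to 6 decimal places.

-0.083698

m-sum 0 ✓  L=12 even ✓  0≤4≤8 ✓
Π(2lᵢ+1) = 9×9×9 = 729
triangle coeff Δ(4,4,4) = 1/450450
Σ_t [0,4]: t=0:+1/13824 t=1:−1/216 t=2:+1/64 t=3:−1/216 t=4:+1/13824 = 5/768
(3j)²=18/1001 [(4 4 4; 0 0 0)], sign=+1
Σ_t [2,4]: t=2:+1/384 t=3:−1/216 t=4:+1/2304 = -11/6912
(3j)²=11/1638 [(4 4 4; 0 2 -2)], sign=-1
⇒ 4πI² = 729/8281
I = (-1)√(729/8281/(4π)) = -0.08369845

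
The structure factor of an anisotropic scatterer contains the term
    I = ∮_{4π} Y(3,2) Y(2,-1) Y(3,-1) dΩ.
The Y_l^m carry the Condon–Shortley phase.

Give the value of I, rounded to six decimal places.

0.162868

Rules hold: Σm=0, L=8 even, 1≤3≤5.
N = 7·5·7 = 245
Δ = 2!·4!·2!/9! = 1/3780
Racah Σ t=0..2: t=0:+1/24 t=1:−1/4 t=2:+1/24 = -1/6
⇒ 3j(3 2 3; 0 0 0)² = 4/105, sgn +1
Racah Σ t=0..1: t=0:+1/12 t=1:−1/48 = 1/16
⇒ 3j(3 2 3; 2 -1 -1)² = 1/28, sgn +1
4πI² = N·(3j₀)²·(3jₘ)² = 1/3
I = +1·√(0.333333/4π) = 0.16286750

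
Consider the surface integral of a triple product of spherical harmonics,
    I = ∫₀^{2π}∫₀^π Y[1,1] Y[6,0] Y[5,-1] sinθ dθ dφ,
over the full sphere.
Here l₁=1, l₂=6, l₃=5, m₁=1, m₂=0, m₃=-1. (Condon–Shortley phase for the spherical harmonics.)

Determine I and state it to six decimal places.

Checks pass: Σm=0; 12 even; l₃=5∈[5,7].
(2·1+1)(2·6+1)(2·5+1) = 429
Δ: 2! 0! 10! / 13! → 1/858
sum: t=1:−1/14400 = -1/14400
3j²(1 6 5; 0 0 0) = Δ·Π!·Σ² = 6/143  (sign +1)
sum: t=0:+1/34560 = 1/34560
3j²(1 6 5; 1 0 -1) = Δ·Π!·Σ² = 5/286  (sign +1)
combine: 4πI² = 429·6/143·5/286 = 45/143
take √, sign +1: I = 0.15824621

0.158246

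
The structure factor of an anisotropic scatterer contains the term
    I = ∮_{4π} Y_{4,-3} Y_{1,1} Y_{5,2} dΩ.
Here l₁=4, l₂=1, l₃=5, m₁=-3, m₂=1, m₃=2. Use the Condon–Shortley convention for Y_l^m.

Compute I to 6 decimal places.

Checks pass: Σm=0; 10 even; l₃=5∈[3,5].
(2·4+1)(2·1+1)(2·5+1) = 297
Δ: 0! 8! 2! / 11! → 1/495
sum: t=0:+1/576 = 1/576
3j²(4 1 5; 0 0 0) = Δ·Π!·Σ² = 5/99  (sign -1)
sum: t=0:+1/10080 = 1/10080
3j²(4 1 5; -3 1 2) = Δ·Π!·Σ² = 1/165  (sign -1)
combine: 4πI² = 297·5/99·1/165 = 1/11
take √, sign +1: I = 0.08505478

0.085055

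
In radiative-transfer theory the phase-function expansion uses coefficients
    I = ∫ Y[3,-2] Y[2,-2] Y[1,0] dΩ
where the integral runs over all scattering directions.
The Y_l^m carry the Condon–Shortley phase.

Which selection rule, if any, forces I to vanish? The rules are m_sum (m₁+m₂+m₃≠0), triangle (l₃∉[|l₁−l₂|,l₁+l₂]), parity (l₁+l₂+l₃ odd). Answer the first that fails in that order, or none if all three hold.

Σmᵢ = -4  ✗
l₃∈[|l₁−l₂|,l₁+l₂]=[1,5], have l₃=1
Σlᵢ = 6 ⇒ even

m_sum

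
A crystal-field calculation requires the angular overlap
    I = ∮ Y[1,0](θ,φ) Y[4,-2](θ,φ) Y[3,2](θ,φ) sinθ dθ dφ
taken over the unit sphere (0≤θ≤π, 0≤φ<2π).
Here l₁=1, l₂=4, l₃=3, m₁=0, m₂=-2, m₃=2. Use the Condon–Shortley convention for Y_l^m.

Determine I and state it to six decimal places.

Checks pass: Σm=0; 8 even; l₃=3∈[3,5].
(2·1+1)(2·4+1)(2·3+1) = 189
Δ: 2! 0! 6! / 9! → 1/252
sum: t=1:−1/36 = -1/36
3j²(1 4 3; 0 0 0) = Δ·Π!·Σ² = 4/63  (sign +1)
sum: t=1:−1/120 = -1/120
3j²(1 4 3; 0 -2 2) = Δ·Π!·Σ² = 1/21  (sign +1)
combine: 4πI² = 189·4/63·1/21 = 4/7
take √, sign +1: I = 0.21324362

0.213244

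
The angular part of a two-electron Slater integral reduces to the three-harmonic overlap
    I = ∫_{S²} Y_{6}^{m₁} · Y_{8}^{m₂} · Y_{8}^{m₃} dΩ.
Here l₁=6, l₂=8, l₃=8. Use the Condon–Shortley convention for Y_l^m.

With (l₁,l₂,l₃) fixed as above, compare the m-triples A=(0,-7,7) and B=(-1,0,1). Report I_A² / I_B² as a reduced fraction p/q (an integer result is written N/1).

Same 6,8,8: normalisation and zero-m 3j drop out of the ratio.
A: Δ: 6! 6! 10! / 23! → 1/13742520792; sum: t=0:+1/188116992000 t=1:−1/52254720000 = -13/940584960000; 3j²(6 8 8; 0 -7 7) = Δ·Π!·Σ² = 2197/178296  (sign +1)
B: Δ: 6! 6! 10! / 23! → 1/13742520792; sum: t=1:−1/2612736000 t=2:+1/99532800 t=3:−1/24883200 t=4:+1/29859840 t=5:−1/174182400 t=6:+1/6967296000 = -11/4180377600; 3j²(6 8 8; -1 0 1) = Δ·Π!·Σ² = 175/193154  (sign +1)
I_A²/I_B² = (2197/178296)/(175/193154) = 28561/2100

28561/2100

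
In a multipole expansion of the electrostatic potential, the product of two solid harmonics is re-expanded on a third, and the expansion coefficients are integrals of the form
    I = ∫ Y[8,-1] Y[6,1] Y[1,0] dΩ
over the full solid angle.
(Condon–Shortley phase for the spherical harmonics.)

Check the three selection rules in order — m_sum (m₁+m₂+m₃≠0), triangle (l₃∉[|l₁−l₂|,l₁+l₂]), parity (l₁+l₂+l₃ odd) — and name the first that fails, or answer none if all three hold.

triangle

azimuthal sum: -1 + 1 + 0 = 0  ✓
2 ≤ 1 ≤ 14 (triangle on l)  ✗
L = 8 + 6 + 1 = 15 (odd)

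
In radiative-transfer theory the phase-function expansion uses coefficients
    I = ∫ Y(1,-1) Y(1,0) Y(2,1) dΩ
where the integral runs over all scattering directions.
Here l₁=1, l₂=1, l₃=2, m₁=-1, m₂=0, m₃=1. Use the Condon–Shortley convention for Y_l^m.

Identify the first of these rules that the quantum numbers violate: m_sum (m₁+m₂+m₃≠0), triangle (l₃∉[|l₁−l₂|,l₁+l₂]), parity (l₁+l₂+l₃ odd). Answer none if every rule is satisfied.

none

m₁+m₂+m₃ = -1 + 0 + 1 = 0  ✓
triangle: |1−1|=0 ≤ l₃=2 ≤ 1+1=2  ✓
parity: l₁+l₂+l₃ = 4 is even  ✓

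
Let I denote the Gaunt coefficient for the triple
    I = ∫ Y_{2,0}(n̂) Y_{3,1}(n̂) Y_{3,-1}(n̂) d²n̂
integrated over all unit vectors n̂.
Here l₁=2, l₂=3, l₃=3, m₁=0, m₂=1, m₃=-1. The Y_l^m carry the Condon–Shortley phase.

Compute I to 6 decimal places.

-0.126157

m-sum 0 ✓  L=8 even ✓  1≤3≤5 ✓
Π(2lᵢ+1) = 5×7×7 = 245
triangle coeff Δ(2,3,3) = 1/3780
Σ_t [0,2]: t=0:+1/24 t=1:−1/4 t=2:+1/24 = -1/6
(3j)²=4/105 [(2 3 3; 0 0 0)], sign=+1
Σ_t [0,2]: t=0:+1/96 t=1:−1/6 t=2:+1/16 = -3/32
(3j)²=3/140 [(2 3 3; 0 1 -1)], sign=-1
⇒ 4πI² = 1/5
I = (-1)√(1/5/(4π)) = -0.12615663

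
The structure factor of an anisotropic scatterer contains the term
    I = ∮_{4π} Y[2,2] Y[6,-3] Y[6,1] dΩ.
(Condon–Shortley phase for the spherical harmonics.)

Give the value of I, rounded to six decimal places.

Checks pass: Σm=0; 14 even; l₃=6∈[4,8].
(2·2+1)(2·6+1)(2·6+1) = 845
Δ: 2! 2! 10! / 15! → 1/90090
sum: t=0:+1/69120 t=1:−1/14400 t=2:+1/69120 = -7/172800
3j²(2 6 6; 0 0 0) = Δ·Π!·Σ² = 14/715  (sign -1)
sum: t=0:+1/120960 = 1/120960
3j²(2 6 6; 2 -3 1) = Δ·Π!·Σ² = 24/1001  (sign -1)
combine: 4πI² = 845·14/715·24/1001 = 48/121
take √, sign +1: I = 0.17767364

0.177674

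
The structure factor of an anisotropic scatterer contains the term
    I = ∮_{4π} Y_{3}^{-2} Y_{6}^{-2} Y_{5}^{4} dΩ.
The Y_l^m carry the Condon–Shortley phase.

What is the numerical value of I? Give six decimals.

Checks pass: Σm=0; 14 even; l₃=5∈[3,9].
(2·3+1)(2·6+1)(2·5+1) = 1001
Δ: 4! 2! 8! / 15! → 1/675675
sum: t=1:−1/8640 t=2:+1/2304 t=3:−1/8640 = 7/34560
3j²(3 6 5; 0 0 0) = Δ·Π!·Σ² = 7/429  (sign -1)
sum: t=3:−1/60480 t=4:+1/967680 = -1/64512
3j²(3 6 5; -2 -2 4) = Δ·Π!·Σ² = 15/1001  (sign +1)
combine: 4πI² = 1001·7/429·15/1001 = 35/143
take √, sign -1: I = -0.13956004

-0.139560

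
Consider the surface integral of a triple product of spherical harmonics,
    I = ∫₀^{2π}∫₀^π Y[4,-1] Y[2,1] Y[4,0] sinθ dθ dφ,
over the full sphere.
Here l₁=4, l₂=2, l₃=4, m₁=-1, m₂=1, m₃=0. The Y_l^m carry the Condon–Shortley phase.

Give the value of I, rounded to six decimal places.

m-sum 0 ✓  L=10 even ✓  2≤4≤6 ✓
Π(2lᵢ+1) = 9×5×9 = 405
triangle coeff Δ(4,2,4) = 1/13860
Σ_t [0,2]: t=0:+1/192 t=1:−1/36 t=2:+1/192 = -5/288
(3j)²=20/693 [(4 2 4; 0 0 0)], sign=-1
Σ_t [1,2]: t=1:−1/96 t=2:+1/72 = 1/288
(3j)²=1/462 [(4 2 4; -1 1 0)], sign=+1
⇒ 4πI² = 150/5929
I = (-1)√(150/5929/(4π)) = -0.04486937

-0.044869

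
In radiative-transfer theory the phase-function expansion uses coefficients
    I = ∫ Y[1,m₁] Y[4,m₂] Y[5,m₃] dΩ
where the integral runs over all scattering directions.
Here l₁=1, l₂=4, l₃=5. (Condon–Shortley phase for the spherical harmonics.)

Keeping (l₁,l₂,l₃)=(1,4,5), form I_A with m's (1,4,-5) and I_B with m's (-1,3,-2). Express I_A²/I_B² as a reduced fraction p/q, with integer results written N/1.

l's match ⇒ only the (l;m) 3-j factors differ between A and B.
A: triangle coeff Δ(1,4,5) = 1/495; Σ_t [0,0]: t=0:+1/80640 = 1/80640; (3j)²=1/11 [(1 4 5; 1 4 -5)], sign=+1
B: triangle coeff Δ(1,4,5) = 1/495; Σ_t [0,0]: t=0:+1/10080 = 1/10080; (3j)²=1/165 [(1 4 5; -1 3 -2)], sign=-1
I_A²/I_B² = (1/11)/(1/165) = 15/1

15/1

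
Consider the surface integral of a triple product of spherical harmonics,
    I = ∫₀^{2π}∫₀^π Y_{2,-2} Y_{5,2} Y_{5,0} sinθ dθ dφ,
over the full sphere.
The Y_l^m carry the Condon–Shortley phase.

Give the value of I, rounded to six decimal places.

-0.191372

Checks pass: Σm=0; 12 even; l₃=5∈[3,7].
(2·2+1)(2·5+1)(2·5+1) = 605
Δ: 2! 2! 8! / 13! → 1/38610
sum: t=0:+1/2880 t=1:−1/576 t=2:+1/2880 = -1/960
3j²(2 5 5; 0 0 0) = Δ·Π!·Σ² = 10/429  (sign +1)
sum: t=2:+1/2880 = 1/2880
3j²(2 5 5; -2 2 0) = Δ·Π!·Σ² = 14/429  (sign -1)
combine: 4πI² = 605·10/429·14/429 = 700/1521
take √, sign -1: I = -0.19137248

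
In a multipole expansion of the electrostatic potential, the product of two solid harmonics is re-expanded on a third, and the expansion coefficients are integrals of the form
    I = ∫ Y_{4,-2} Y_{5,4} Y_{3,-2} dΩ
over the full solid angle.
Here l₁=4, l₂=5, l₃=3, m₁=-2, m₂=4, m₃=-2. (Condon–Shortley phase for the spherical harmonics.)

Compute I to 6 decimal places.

0.143343

Rules hold: Σm=0, L=12 even, 1≤3≤9.
N = 9·11·7 = 693
Δ = 6!·2!·4!/13! = 1/180180
Racah Σ t=2..4: t=2:+1/576 t=3:−1/144 t=4:+1/576 = -1/288
⇒ 3j(4 5 3; 0 0 0)² = 20/1001, sgn +1
Racah Σ t=5..6: t=5:−1/2880 t=6:+1/8640 = -1/4320
⇒ 3j(4 5 3; -2 4 -2)² = 8/429, sgn +1
4πI² = N·(3j₀)²·(3jₘ)² = 480/1859
I = +1·√(0.258203/4π) = 0.14334284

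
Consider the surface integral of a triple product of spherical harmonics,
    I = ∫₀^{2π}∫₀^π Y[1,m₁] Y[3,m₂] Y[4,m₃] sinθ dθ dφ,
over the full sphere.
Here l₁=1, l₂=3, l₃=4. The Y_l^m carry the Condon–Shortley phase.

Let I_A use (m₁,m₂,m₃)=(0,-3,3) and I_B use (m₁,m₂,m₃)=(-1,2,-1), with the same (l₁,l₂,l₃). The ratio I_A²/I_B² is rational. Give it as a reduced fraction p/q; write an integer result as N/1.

7/3

l's match ⇒ only the (l;m) 3-j factors differ between A and B.
A: triangle coeff Δ(1,3,4) = 1/252; Σ_t [0,0]: t=0:+1/720 = 1/720; (3j)²=1/36 [(1 3 4; 0 -3 3)], sign=-1
B: triangle coeff Δ(1,3,4) = 1/252; Σ_t [0,0]: t=0:+1/240 = 1/240; (3j)²=1/84 [(1 3 4; -1 2 -1)], sign=-1
I_A²/I_B² = (1/36)/(1/84) = 7/3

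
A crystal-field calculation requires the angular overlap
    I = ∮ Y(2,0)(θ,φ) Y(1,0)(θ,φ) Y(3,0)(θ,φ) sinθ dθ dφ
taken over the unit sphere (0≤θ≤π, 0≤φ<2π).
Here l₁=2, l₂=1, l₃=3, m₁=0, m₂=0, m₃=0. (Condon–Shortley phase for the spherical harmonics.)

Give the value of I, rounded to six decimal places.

0.247767

m-sum 0 ✓  L=6 even ✓  1≤3≤3 ✓
Π(2lᵢ+1) = 5×3×7 = 105
triangle coeff Δ(2,1,3) = 1/105
Σ_t [0,0]: t=0:+1/4 = 1/4
(3j)²=3/35 [(2 1 3; 0 0 0)], sign=-1
(m-triple is (0,0,0) — same symbol as above.)
⇒ 4πI² = 27/35
I = (+1)√(27/35/(4π)) = 0.24776670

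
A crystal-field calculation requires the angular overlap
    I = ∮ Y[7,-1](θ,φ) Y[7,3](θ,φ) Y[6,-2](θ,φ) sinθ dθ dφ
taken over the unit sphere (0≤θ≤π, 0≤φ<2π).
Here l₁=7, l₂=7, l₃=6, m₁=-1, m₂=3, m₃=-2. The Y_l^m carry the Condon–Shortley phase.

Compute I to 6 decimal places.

-0.019541

m-sum 0 ✓  L=20 even ✓  0≤6≤14 ✓
Π(2lᵢ+1) = 15×15×13 = 2925
triangle coeff Δ(7,7,6) = 1/2444321880
Σ_t [1,7]: t=1:−1/2612736000 t=2:+1/20736000 t=3:−1/1658880 t=4:+1/746496 t=5:−1/1658880 t=6:+1/20736000 t=7:−1/2612736000 = 1/4354560
(3j)²=1000/138567 [(7 7 6; 0 0 0)], sign=+1
Σ_t [4,8]: t=4:+1/19906560 t=5:−1/3110400 t=6:+1/3317760 t=7:−1/21772800 t=8:+1/1393459200 = -1/66355200
(3j)²=21/92378 [(7 7 6; -1 3 -2)], sign=-1
⇒ 4πI² = 787500/164109517
I = (-1)√(787500/164109517/(4π)) = -0.01954130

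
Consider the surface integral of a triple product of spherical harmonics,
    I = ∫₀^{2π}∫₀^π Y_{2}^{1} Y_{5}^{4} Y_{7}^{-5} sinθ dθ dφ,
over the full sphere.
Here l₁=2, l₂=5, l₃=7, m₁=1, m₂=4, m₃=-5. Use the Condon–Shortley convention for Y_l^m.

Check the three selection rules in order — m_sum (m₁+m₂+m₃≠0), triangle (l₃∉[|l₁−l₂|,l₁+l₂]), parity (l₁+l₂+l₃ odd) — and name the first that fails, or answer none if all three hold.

none

m₁+m₂+m₃ = 1 + 4 − 5 = 0  ✓
triangle: |2−5|=3 ≤ l₃=7 ≤ 2+5=7  ✓
parity: l₁+l₂+l₃ = 14 is even  ✓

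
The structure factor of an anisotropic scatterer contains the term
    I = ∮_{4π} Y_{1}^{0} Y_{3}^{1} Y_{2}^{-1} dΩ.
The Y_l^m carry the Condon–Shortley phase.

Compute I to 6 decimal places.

m-sum 0 ✓  L=6 even ✓  2≤2≤4 ✓
Π(2lᵢ+1) = 3×7×5 = 105
triangle coeff Δ(1,3,2) = 1/105
Σ_t [1,1]: t=1:−1/4 = -1/4
(3j)²=3/35 [(1 3 2; 0 0 0)], sign=-1
Σ_t [1,1]: t=1:−1/6 = -1/6
(3j)²=8/105 [(1 3 2; 0 1 -1)], sign=+1
⇒ 4πI² = 24/35
I = (-1)√(24/35/(4π)) = -0.23359668

-0.233597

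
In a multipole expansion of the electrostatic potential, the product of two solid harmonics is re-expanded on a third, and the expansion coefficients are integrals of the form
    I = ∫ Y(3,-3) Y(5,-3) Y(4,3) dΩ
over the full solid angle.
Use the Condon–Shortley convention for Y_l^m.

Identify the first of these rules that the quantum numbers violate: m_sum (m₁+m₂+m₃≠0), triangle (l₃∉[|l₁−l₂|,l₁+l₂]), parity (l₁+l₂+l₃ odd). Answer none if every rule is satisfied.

m_sum

azimuthal sum: -3 − 3 + 3 = -3  ✗
2 ≤ 4 ≤ 8 (triangle on l)
L = 3 + 5 + 4 = 12 (even)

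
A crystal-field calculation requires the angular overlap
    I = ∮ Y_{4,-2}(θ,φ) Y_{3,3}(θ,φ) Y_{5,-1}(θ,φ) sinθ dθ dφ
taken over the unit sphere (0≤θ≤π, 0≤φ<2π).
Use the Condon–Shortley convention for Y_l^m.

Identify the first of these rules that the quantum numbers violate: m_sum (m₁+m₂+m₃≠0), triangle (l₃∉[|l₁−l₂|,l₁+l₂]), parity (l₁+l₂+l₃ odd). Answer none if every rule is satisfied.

Σmᵢ = 0  ✓
l₃∈[|l₁−l₂|,l₁+l₂]=[1,7], have l₃=5  ✓
Σlᵢ = 12 ⇒ even  ✓

none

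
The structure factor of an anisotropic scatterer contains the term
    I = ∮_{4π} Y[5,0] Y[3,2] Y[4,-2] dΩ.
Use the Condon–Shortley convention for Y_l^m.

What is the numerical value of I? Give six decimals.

m-sum 0 ✓  L=12 even ✓  2≤4≤8 ✓
Π(2lᵢ+1) = 11×7×9 = 693
triangle coeff Δ(5,3,4) = 1/180180
Σ_t [1,3]: t=1:−1/576 t=2:+1/144 t=3:−1/576 = 1/288
(3j)²=20/1001 [(5 3 4; 0 0 0)], sign=+1
Σ_t [3,4]: t=3:−1/576 t=4:+1/2880 = -1/720
(3j)²=80/3003 [(5 3 4; 0 2 -2)], sign=-1
⇒ 4πI² = 4800/13013
I = (-1)√(4800/13013/(4π)) = -0.17132746

-0.171327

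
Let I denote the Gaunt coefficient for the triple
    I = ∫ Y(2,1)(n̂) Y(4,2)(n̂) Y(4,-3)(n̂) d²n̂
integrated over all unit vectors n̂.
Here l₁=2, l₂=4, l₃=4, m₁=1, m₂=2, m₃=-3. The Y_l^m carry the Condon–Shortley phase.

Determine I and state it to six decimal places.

-0.187702

Rules hold: Σm=0, L=10 even, 2≤4≤6.
N = 5·9·9 = 405
Δ = 2!·2!·6!/11! = 1/13860
Racah Σ t=0..2: t=0:+1/192 t=1:−1/36 t=2:+1/192 = -5/288
⇒ 3j(2 4 4; 0 0 0)² = 20/693, sgn -1
Racah Σ t=0..1: t=0:+1/1440 t=1:−1/240 = -1/288
⇒ 3j(2 4 4; 1 2 -3)² = 5/132, sgn +1
4πI² = N·(3j₀)²·(3jₘ)² = 375/847
I = -1·√(0.442739/4π) = -0.18770204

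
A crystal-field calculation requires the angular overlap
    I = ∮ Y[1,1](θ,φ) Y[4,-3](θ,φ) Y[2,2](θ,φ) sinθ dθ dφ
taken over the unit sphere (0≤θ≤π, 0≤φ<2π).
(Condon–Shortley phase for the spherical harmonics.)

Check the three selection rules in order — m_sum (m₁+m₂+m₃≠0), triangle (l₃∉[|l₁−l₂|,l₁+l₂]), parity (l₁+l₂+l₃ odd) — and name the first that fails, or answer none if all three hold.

Σmᵢ = 0  ✓
l₃∈[|l₁−l₂|,l₁+l₂]=[3,5], have l₃=2  ✗
Σlᵢ = 7 ⇒ odd

triangle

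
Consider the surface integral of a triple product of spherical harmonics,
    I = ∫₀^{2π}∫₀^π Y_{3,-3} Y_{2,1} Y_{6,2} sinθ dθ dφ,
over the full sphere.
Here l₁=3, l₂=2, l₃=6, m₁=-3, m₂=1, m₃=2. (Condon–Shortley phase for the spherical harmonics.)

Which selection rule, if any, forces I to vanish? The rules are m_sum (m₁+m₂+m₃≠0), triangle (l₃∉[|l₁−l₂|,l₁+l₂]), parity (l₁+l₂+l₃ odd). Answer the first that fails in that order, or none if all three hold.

triangle

azimuthal sum: -3 + 1 + 2 = 0  ✓
1 ≤ 6 ≤ 5 (triangle on l)  ✗
L = 3 + 2 + 6 = 11 (odd)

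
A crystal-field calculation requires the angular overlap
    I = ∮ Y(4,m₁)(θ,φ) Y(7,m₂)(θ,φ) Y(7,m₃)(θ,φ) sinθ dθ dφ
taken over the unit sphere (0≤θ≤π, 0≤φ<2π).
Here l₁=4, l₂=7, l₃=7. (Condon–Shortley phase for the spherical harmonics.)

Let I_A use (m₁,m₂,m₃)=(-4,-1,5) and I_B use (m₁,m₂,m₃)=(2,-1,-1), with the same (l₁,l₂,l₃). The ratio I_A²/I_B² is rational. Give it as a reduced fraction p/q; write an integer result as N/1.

275/336

Same 4,7,7: normalisation and zero-m 3j drop out of the ratio.
A: Δ: 4! 4! 10! / 19! → 1/58198140; sum: t=4:+1/46448640 = 1/46448640; 3j²(4 7 7; -4 -1 5) = Δ·Π!·Σ² = 75/8398  (sign +1)
B: Δ: 4! 4! 10! / 19! → 1/58198140; sum: t=0:+1/1658880 t=1:−1/518400 t=2:+1/1658880 = -1/1382400; 3j²(4 7 7; 2 -1 -1) = Δ·Π!·Σ² = 504/46189  (sign -1)
I_A²/I_B² = (75/8398)/(504/46189) = 275/336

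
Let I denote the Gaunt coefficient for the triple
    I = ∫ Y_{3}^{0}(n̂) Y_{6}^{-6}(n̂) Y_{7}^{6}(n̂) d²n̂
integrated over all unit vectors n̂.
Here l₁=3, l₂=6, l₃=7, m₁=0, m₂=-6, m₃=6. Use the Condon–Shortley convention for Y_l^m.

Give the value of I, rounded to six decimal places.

Checks pass: Σm=0; 16 even; l₃=7∈[3,9].
(2·3+1)(2·6+1)(2·7+1) = 1365
Δ: 2! 4! 10! / 17! → 1/2042040
sum: t=0:+1/207360 t=1:−1/57600 t=2:+1/207360 = -1/129600
3j²(3 6 7; 0 0 0) = Δ·Π!·Σ² = 168/12155  (sign +1)
sum: t=0:+1/43545600 = 1/43545600
3j²(3 6 7; 0 -6 6) = Δ·Π!·Σ² = 33/1190  (sign -1)
combine: 4πI² = 1365·168/12155·33/1190 = 756/1445
take √, sign -1: I = -0.20404316

-0.204043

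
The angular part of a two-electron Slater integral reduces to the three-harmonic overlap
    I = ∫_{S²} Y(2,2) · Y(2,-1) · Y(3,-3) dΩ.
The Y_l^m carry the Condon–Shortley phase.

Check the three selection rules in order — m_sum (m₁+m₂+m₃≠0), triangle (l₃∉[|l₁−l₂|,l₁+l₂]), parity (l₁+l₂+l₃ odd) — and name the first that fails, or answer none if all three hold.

Σmᵢ = -2  ✗
l₃∈[|l₁−l₂|,l₁+l₂]=[0,4], have l₃=3
Σlᵢ = 7 ⇒ odd

m_sum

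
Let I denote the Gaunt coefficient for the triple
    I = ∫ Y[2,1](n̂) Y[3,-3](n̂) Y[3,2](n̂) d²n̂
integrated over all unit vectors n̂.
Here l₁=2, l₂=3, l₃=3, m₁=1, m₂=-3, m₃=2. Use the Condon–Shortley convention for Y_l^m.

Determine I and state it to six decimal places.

Checks pass: Σm=0; 8 even; l₃=3∈[1,5].
(2·2+1)(2·3+1)(2·3+1) = 245
Δ: 2! 2! 4! / 9! → 1/3780
sum: t=0:+1/24 t=1:−1/4 t=2:+1/24 = -1/6
3j²(2 3 3; 0 0 0) = Δ·Π!·Σ² = 4/105  (sign +1)
sum: t=0:+1/48 = 1/48
3j²(2 3 3; 1 -3 2) = Δ·Π!·Σ² = 5/84  (sign -1)
combine: 4πI² = 245·4/105·5/84 = 5/9
take √, sign -1: I = -0.21026104

-0.210261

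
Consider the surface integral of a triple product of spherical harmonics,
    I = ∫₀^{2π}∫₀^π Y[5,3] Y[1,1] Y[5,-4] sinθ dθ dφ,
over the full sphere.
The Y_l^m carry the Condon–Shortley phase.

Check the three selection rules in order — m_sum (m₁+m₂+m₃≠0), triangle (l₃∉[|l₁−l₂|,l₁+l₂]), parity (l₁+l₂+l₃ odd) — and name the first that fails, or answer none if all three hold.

azimuthal sum: 3 + 1 − 4 = 0  ✓
4 ≤ 5 ≤ 6 (triangle on l)  ✓
L = 5 + 1 + 5 = 11 (odd)  ✗

parity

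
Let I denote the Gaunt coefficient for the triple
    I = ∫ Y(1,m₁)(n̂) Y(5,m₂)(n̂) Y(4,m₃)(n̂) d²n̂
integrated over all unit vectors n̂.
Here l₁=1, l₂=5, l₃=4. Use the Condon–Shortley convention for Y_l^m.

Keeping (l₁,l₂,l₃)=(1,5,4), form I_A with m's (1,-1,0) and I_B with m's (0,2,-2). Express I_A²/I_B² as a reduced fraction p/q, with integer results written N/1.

5/7

Same 1,5,4: normalisation and zero-m 3j drop out of the ratio.
A: Δ: 2! 0! 8! / 11! → 1/495; sum: t=0:+1/1152 = 1/1152; 3j²(1 5 4; 1 -1 0) = Δ·Π!·Σ² = 1/33  (sign +1)
B: Δ: 2! 0! 8! / 11! → 1/495; sum: t=1:−1/1440 = -1/1440; 3j²(1 5 4; 0 2 -2) = Δ·Π!·Σ² = 7/165  (sign -1)
I_A²/I_B² = (1/33)/(7/165) = 5/7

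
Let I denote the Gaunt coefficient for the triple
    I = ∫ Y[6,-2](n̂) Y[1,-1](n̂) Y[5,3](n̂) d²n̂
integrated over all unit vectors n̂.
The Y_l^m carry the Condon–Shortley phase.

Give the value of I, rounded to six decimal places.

m-sum 0 ✓  L=12 even ✓  5≤5≤7 ✓
Π(2lᵢ+1) = 13×3×11 = 429
triangle coeff Δ(6,1,5) = 1/858
Σ_t [1,1]: t=1:−1/14400 = -1/14400
(3j)²=6/143 [(6 1 5; 0 0 0)], sign=+1
Σ_t [0,0]: t=0:+1/161280 = 1/161280
(3j)²=1/143 [(6 1 5; -2 -1 3)], sign=+1
⇒ 4πI² = 18/143
I = (+1)√(18/143/(4π)) = 0.10008369

0.100084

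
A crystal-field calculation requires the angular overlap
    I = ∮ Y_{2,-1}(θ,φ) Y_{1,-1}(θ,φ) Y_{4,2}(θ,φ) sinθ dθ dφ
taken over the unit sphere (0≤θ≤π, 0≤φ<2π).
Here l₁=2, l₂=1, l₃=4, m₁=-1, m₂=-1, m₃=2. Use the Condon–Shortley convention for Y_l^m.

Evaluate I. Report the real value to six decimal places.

0.000000

|2−1|≤4≤2+1 violated ⇒ I = 0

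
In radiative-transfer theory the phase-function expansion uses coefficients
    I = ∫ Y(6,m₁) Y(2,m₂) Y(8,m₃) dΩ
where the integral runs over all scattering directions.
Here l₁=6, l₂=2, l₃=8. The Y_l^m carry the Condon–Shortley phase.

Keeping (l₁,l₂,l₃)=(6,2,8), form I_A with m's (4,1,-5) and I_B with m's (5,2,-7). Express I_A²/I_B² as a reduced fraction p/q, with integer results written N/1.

Shared (l₁,l₂,l₃)=(6,2,8): N and (l;000)² cancel in I_A²/I_B².
A: Δ = 0!·12!·4!/17! = 1/30940; Racah Σ t=0..0: t=0:+1/43545600 = 1/43545600; ⇒ 3j(6 2 8; 4 1 -5)² = 33/1190, sgn -1
B: Δ = 0!·12!·4!/17! = 1/30940; Racah Σ t=0..0: t=0:+1/958003200 = 1/958003200; ⇒ 3j(6 2 8; 5 2 -7)² = 3/68, sgn -1
I_A²/I_B² = (33/1190)/(3/68) = 22/35

22/35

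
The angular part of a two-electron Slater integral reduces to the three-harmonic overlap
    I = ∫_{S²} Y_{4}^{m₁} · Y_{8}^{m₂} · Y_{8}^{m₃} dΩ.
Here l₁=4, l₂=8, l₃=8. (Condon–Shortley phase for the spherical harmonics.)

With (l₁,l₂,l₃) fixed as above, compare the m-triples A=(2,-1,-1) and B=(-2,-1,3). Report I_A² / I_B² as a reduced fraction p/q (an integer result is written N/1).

240/77

l's match ⇒ only the (l;m) 3-j factors differ between A and B.
A: triangle coeff Δ(4,8,8) = 1/185175900; Σ_t [0,2]: t=0:+1/58060800 t=1:−1/18662400 t=2:+1/58060800 = -1/52254720; (3j)²=40/4199 [(4 8 8; 2 -1 -1)], sign=+1
B: triangle coeff Δ(4,8,8) = 1/185175900; Σ_t [2,4]: t=2:+1/58060800 t=3:−1/34836480 t=4:+1/209018880 = -1/149299200; (3j)²=77/25194 [(4 8 8; -2 -1 3)], sign=+1
I_A²/I_B² = (40/4199)/(77/25194) = 240/77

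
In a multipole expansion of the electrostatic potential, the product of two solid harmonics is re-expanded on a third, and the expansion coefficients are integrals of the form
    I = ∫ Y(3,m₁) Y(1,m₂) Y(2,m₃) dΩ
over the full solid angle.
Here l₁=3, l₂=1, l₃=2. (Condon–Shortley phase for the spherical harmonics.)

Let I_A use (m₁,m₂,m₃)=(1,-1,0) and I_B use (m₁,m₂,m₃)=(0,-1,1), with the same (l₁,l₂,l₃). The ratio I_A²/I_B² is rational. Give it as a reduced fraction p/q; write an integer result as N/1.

2/1

Same 3,1,2: normalisation and zero-m 3j drop out of the ratio.
A: Δ: 2! 4! 0! / 7! → 1/105; sum: t=0:+1/8 = 1/8; 3j²(3 1 2; 1 -1 0) = Δ·Π!·Σ² = 2/35  (sign +1)
B: Δ: 2! 4! 0! / 7! → 1/105; sum: t=0:+1/12 = 1/12; 3j²(3 1 2; 0 -1 1) = Δ·Π!·Σ² = 1/35  (sign -1)
I_A²/I_B² = (2/35)/(1/35) = 2/1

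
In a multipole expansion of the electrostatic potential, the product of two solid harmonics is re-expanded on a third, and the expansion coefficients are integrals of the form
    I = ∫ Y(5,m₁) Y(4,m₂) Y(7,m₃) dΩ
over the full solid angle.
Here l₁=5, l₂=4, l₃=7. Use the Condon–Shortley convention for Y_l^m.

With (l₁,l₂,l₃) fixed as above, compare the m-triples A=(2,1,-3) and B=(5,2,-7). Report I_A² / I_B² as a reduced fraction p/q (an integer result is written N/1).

l's match ⇒ only the (l;m) 3-j factors differ between A and B.
A: triangle coeff Δ(5,4,7) = 1/6126120; Σ_t [0,2]: t=0:+1/172800 t=1:−1/69120 t=2:+1/362880 = -43/7257600; (3j)²=1849/170170 [(5 4 7; 2 1 -3)], sign=-1
B: triangle coeff Δ(5,4,7) = 1/6126120; Σ_t [0,0]: t=0:+1/58060800 = 1/58060800; (3j)²=3/136 [(5 4 7; 5 2 -7)], sign=+1
I_A²/I_B² = (1849/170170)/(3/136) = 7396/15015

7396/15015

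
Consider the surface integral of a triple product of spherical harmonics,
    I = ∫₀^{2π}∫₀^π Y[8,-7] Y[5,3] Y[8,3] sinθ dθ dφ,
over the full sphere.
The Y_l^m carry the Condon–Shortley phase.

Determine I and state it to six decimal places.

0.000000

m-sum = -7 + 3 + 3 = -1 ≠ 0 ⇒ I = 0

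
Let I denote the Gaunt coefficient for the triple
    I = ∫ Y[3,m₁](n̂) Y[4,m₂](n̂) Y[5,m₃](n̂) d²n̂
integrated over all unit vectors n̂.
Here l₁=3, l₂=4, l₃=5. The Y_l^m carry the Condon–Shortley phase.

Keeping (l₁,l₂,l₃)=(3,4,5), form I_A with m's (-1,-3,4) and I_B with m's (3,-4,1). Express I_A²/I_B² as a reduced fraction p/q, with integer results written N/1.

Shared (l₁,l₂,l₃)=(3,4,5): N and (l;000)² cancel in I_A²/I_B².
A: Δ = 2!·4!·6!/13! = 1/180180; Racah Σ t=0..1: t=0:+1/5760 t=1:−1/4320 = -1/17280; ⇒ 3j(3 4 5; -1 -3 4)² = 7/4290, sgn +1
B: Δ = 2!·4!·6!/13! = 1/180180; Racah Σ t=0..0: t=0:+1/34560 = 1/34560; ⇒ 3j(3 4 5; 3 -4 1)² = 1/429, sgn +1
I_A²/I_B² = (7/4290)/(1/429) = 7/10

7/10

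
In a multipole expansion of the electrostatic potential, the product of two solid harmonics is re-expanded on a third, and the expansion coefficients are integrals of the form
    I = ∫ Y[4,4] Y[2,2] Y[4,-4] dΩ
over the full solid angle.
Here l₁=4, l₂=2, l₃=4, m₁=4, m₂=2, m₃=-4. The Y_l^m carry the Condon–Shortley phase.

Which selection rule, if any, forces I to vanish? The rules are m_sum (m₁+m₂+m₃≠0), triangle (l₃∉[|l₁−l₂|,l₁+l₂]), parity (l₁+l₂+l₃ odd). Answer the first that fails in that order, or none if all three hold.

m₁+m₂+m₃ = 4 + 2 − 4 = 2  ✗
triangle: |4−2|=2 ≤ l₃=4 ≤ 4+2=6
parity: l₁+l₂+l₃ = 10 is even

m_sum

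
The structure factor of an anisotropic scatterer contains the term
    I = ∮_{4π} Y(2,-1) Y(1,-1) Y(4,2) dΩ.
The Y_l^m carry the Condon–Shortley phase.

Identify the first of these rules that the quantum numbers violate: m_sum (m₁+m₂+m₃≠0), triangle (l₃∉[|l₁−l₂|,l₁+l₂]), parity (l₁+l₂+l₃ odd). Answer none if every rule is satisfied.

triangle

azimuthal sum: -1 − 1 + 2 = 0  ✓
1 ≤ 4 ≤ 3 (triangle on l)  ✗
L = 2 + 1 + 4 = 7 (odd)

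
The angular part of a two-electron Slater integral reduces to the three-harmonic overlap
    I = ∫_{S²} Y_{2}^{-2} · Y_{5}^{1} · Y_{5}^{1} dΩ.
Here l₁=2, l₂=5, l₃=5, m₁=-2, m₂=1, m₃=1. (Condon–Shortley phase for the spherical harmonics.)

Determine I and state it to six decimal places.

0.198089

Rules hold: Σm=0, L=12 even, 3≤5≤7.
N = 5·11·11 = 605
Δ = 2!·2!·8!/13! = 1/38610
Racah Σ t=0..2: t=0:+1/2880 t=1:−1/576 t=2:+1/2880 = -1/960
⇒ 3j(2 5 5; 0 0 0)² = 10/429, sgn +1
Racah Σ t=2..2: t=2:+1/2304 = 1/2304
⇒ 3j(2 5 5; -2 1 1)² = 5/143, sgn +1
4πI² = N·(3j₀)²·(3jₘ)² = 250/507
I = +1·√(0.493097/4π) = 0.19808933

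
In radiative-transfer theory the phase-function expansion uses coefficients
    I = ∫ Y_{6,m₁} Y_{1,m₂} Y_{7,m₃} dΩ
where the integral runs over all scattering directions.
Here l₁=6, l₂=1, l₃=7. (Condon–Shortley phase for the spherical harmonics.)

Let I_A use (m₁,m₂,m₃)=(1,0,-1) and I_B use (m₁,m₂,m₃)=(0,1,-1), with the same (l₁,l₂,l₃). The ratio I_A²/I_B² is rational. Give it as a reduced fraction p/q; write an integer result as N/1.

l's match ⇒ only the (l;m) 3-j factors differ between A and B.
A: triangle coeff Δ(6,1,7) = 1/1365; Σ_t [0,0]: t=0:+1/604800 = 1/604800; (3j)²=16/455 [(6 1 7; 1 0 -1)], sign=+1
B: triangle coeff Δ(6,1,7) = 1/1365; Σ_t [0,0]: t=0:+1/1036800 = 1/1036800; (3j)²=4/195 [(6 1 7; 0 1 -1)], sign=+1
I_A²/I_B² = (16/455)/(4/195) = 12/7

12/7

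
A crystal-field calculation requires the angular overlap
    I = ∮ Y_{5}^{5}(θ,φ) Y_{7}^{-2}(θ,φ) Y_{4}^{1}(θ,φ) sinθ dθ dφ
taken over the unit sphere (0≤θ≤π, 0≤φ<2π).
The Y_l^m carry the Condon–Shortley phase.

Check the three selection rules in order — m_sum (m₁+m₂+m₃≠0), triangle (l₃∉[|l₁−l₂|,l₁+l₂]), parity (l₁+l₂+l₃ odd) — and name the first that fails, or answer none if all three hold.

m_sum

azimuthal sum: 5 − 2 + 1 = 4  ✗
2 ≤ 4 ≤ 12 (triangle on l)
L = 5 + 7 + 4 = 16 (even)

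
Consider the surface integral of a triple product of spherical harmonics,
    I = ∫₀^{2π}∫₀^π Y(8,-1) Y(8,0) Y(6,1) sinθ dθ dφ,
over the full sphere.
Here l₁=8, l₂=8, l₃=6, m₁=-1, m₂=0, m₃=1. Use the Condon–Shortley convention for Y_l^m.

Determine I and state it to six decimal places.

-0.041022

Rules hold: Σm=0, L=22 even, 0≤6≤16.
N = 17·17·13 = 3757
Δ = 10!·6!·6!/23! = 1/13742520792
Racah Σ t=2..8: t=2:+1/41803776000 t=3:−1/435456000 t=4:+1/39813120 t=5:−1/18662400 t=6:+1/39813120 t=7:−1/435456000 t=8:+1/41803776000 = -11/1393459200
⇒ 3j(8 8 6; 0 0 0)² = 600/96577, sgn -1
Racah Σ t=3..8: t=3:−1/2612736000 t=4:+1/99532800 t=5:−1/24883200 t=6:+1/29859840 t=7:−1/174182400 t=8:+1/6967296000 = -11/4180377600
⇒ 3j(8 8 6; -1 0 1)² = 175/193154, sgn +1
4πI² = N·(3j₀)²·(3jₘ)² = 52500/2482597
I = -1·√(0.0211472/4π) = -0.04102245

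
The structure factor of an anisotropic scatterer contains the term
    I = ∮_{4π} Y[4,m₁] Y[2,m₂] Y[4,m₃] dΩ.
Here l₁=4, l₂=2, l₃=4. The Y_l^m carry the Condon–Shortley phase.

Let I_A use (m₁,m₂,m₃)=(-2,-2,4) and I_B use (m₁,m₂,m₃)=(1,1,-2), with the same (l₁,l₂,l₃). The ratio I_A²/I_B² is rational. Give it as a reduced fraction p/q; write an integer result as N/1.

56/81

Same 4,2,4: normalisation and zero-m 3j drop out of the ratio.
A: Δ: 2! 6! 2! / 11! → 1/13860; sum: t=0:+1/2880 = 1/2880; 3j²(4 2 4; -2 -2 4) = Δ·Π!·Σ² = 2/165  (sign +1)
B: Δ: 2! 6! 2! / 11! → 1/13860; sum: t=1:−1/96 t=2:+1/240 = -1/160; 3j²(4 2 4; 1 1 -2) = Δ·Π!·Σ² = 27/1540  (sign -1)
I_A²/I_B² = (2/165)/(27/1540) = 56/81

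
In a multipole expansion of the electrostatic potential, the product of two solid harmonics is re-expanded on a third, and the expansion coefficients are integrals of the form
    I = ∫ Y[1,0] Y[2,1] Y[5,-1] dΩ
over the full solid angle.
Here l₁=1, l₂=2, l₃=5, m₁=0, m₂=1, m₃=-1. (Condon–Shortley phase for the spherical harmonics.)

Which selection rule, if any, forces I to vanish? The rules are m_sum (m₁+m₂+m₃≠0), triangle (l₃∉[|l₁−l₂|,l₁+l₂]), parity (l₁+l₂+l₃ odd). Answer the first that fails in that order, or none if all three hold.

azimuthal sum: 0 + 1 − 1 = 0  ✓
1 ≤ 5 ≤ 3 (triangle on l)  ✗
L = 1 + 2 + 5 = 8 (even)

triangle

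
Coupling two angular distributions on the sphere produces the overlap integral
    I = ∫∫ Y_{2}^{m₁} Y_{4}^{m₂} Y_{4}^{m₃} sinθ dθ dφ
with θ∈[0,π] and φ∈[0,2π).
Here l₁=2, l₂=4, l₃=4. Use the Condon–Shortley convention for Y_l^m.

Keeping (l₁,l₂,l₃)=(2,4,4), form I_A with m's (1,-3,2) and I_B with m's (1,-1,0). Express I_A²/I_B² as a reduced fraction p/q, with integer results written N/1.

Same 2,4,4: normalisation and zero-m 3j drop out of the ratio.
A: Δ: 2! 2! 6! / 11! → 1/13860; sum: t=0:+1/240 t=1:−1/1440 = 1/288; 3j²(2 4 4; 1 -3 2) = Δ·Π!·Σ² = 5/132  (sign +1)
B: Δ: 2! 2! 6! / 11! → 1/13860; sum: t=0:+1/72 t=1:−1/96 = 1/288; 3j²(2 4 4; 1 -1 0) = Δ·Π!·Σ² = 1/462  (sign +1)
I_A²/I_B² = (5/132)/(1/462) = 35/2

35/2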